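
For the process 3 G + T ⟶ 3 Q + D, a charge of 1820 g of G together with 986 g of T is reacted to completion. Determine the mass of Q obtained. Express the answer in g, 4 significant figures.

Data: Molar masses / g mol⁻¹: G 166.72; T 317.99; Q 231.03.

n(G) = 1820 / 166.72 = 10.92 mol
n(T) = 986.0 / 317.99 = 3.101 mol
n/ν for G = 10.92/3 = 3.640
n/ν for T = 3.101/1 = 3.101
Smallest n/ν is T → limiting reagent.
n(Q) = (3/1) × 3.101 = 9.303 mol
mass = 9.303 × 231.03 = 2149 g

2149 g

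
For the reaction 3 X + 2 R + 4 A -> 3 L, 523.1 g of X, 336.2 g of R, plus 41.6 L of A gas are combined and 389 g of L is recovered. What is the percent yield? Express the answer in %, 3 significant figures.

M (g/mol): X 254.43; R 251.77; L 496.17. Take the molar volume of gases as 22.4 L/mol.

56.3 %

n(X) = 523.1 / 254.43 = 2.056 mol
n(R) = 336.2 / 251.77 = 1.335 mol
n(A) = 41.60 / 22.4 = 1.857 mol
n/ν → X: 0.6853, R: 0.6675, A: 0.4643; A is limiting.
theoretical n(L) = (3/4) × 1.857 = 1.393 mol → 691.2 g
% yield = 389 / 691.2 × 100 = 56.28 %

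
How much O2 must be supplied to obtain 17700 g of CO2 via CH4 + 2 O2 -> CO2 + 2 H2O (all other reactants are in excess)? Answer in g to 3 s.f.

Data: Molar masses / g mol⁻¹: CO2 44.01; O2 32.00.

25700 g

n(CO2) = 17700 / 44.01 = 402.2 mol
n(O2) = (2/1) × 402.2 = 804.4 mol
mass = 804.4 × 32.00 = 25740 g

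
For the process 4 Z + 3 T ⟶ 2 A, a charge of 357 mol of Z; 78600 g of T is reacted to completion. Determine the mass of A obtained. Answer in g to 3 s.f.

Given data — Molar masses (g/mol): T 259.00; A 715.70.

128000 g

n(Z) = 357.0 mol
n(T) = 78600 / 259.00 = 303.5 mol
n/ν → Z: 89.25, T: 101.2; Z is limiting.
n(A) = (2/4) × 357.0 = 178.5 mol
mass = 178.5 × 715.70 = 127800 g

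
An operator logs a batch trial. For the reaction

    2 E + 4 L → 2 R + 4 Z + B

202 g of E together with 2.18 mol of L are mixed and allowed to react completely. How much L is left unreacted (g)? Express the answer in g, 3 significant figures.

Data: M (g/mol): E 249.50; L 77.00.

n(E) = 202.0 / 249.50 = 0.8096 mol
n(L) = 2.180 mol
n/ν for E = 0.8096/2 = 0.4048
n/ν for L = 2.180/4 = 0.5450
Smallest n/ν is E → limiting reagent.
L consumed = (4/2) × 0.8096 = 1.619 mol
L remaining = 2.180 − 1.619 = 0.5610 mol
mass = 0.5610 × 77.00 = 43.20 g

43.2 g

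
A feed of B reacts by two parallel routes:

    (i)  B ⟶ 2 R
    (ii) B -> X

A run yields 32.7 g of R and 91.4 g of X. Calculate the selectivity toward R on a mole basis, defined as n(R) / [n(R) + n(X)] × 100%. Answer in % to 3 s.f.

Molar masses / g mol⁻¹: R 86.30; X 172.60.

n(R) = 32.7 / 86.30 = 0.3789 mol
n(X) = 91.4 / 172.60 = 0.5295 mol
selectivity = 0.3789/(0.3789+0.5295) × 100 = 41.71 %

41.7 %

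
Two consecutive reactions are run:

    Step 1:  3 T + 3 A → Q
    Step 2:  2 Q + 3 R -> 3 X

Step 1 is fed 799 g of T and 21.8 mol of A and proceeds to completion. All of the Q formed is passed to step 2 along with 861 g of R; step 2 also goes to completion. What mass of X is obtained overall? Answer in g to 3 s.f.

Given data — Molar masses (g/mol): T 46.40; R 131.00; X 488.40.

Step 1:
n(T) = 799.0 / 46.40 = 17.22 mol
n(A) = 21.80 mol
n/ν for T = 17.22/3 = 5.740
n/ν for A = 21.80/3 = 7.267
Smallest n/ν is T → limiting reagent.
n(Q) produced = (1/3) × 17.22 = 5.740 mol
Step 2:
n(Q) available = 5.740 mol
n(R) = 861.0 / 131.00 = 6.573 mol
n/ν for Q = 5.740/2 = 2.870
n/ν for R = 6.573/3 = 2.191
Smallest n/ν is R → limiting reagent.
n(X) = (3/3) × 6.573 = 6.573 mol
mass = 6.573 × 488.40 = 3210 g

3210 g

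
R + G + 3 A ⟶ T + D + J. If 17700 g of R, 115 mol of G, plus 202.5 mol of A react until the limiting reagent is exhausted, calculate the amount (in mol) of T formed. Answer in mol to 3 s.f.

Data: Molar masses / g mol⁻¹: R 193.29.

n(R) = 17700 / 193.29 = 91.57 mol
n(G) = 115.0 mol
n(A) = 202.5 mol
n/ν for R = 91.57/1 = 91.57
n/ν for G = 115.0/1 = 115.0
n/ν for A = 202.5/3 = 67.50
Smallest n/ν is A → limiting reagent.
n(T) = (1/3) × 202.5 = 67.50 mol

67.5 mol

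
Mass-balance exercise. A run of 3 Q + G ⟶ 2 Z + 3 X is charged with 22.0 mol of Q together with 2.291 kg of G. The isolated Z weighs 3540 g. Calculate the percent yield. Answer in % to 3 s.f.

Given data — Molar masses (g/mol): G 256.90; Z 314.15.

76.8 %

n(Q) = 22.00 mol
n(G) = 2.291×1000 / 256.90 = 8.918 mol
n/ν for Q = 22.00/3 = 7.333
n/ν for G = 8.918/1 = 8.918
Smallest n/ν is Q → limiting reagent.
theoretical n(Z) = (2/3) × 22.00 = 14.67 mol → 4609 g
% yield = 3540 / 4609 × 100 = 76.81 %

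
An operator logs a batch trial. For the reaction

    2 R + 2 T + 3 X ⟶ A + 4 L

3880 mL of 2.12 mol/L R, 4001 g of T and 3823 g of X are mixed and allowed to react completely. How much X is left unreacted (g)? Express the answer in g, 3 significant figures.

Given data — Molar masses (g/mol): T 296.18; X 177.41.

n(R) = 2.12 × 3880/1000 = 8.226 mol
n(T) = 4001 / 296.18 = 13.51 mol
n(X) = 3823 / 177.41 = 21.55 mol
n/ν → R: 4.113, T: 6.755, X: 7.183; R is limiting.
X consumed = (3/2) × 8.226 = 12.34 mol
X remaining = 21.55 − 12.34 = 9.210 mol
mass = 9.210 × 177.41 = 1634 g

1630 g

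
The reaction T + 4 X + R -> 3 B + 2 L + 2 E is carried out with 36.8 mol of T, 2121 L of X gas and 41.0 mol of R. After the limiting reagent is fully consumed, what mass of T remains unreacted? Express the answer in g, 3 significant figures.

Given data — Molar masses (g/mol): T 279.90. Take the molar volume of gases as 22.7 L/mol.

3760 g

n(T) = 36.80 mol
n(X) = 2121 / 22.7 = 93.44 mol
n(R) = 41.00 mol
n/ν for T = 36.80/1 = 36.80
n/ν for X = 93.44/4 = 23.36
n/ν for R = 41.00/1 = 41.00
Smallest n/ν is X → limiting reagent.
T consumed = (1/4) × 93.44 = 23.36 mol
T remaining = 36.80 − 23.36 = 13.44 mol
mass = 13.44 × 279.90 = 3762 g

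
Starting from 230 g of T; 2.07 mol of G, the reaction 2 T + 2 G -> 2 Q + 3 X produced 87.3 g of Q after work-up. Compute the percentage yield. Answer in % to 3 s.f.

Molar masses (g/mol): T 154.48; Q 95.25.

n(T) = 230.0 / 154.48 = 1.489 mol
n(G) = 2.070 mol
n/ν for T = 1.489/2 = 0.7445
n/ν for G = 2.070/2 = 1.035
Smallest n/ν is T → limiting reagent.
theoretical n(Q) = (2/2) × 1.489 = 1.489 mol → 141.8 g
% yield = 87.3 / 141.8 × 100 = 61.57 %

61.6 %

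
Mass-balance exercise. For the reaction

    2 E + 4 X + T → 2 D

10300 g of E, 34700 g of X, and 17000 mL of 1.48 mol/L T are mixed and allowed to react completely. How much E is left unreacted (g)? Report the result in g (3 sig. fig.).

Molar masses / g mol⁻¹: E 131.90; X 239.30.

n(E) = 10300 / 131.90 = 78.09 mol
n(X) = 34700 / 239.30 = 145.0 mol
n(T) = 1.48 × 17000/1000 = 25.16 mol
n/ν → E: 39.05, X: 36.25, T: 25.16; T is limiting.
E consumed = (2/1) × 25.16 = 50.32 mol
E remaining = 78.09 − 50.32 = 27.77 mol
mass = 27.77 × 131.90 = 3663 g

3660 g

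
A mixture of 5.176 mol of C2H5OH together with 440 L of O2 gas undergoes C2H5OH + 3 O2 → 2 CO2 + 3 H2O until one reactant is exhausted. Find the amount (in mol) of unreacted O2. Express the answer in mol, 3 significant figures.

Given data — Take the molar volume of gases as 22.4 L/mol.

4.11 mol

n(C2H5OH) = 5.176 mol
n(O2) = 440.0 / 22.4 = 19.64 mol
n/ν for C2H5OH = 5.176/1 = 5.176
n/ν for O2 = 19.64/3 = 6.547
Smallest n/ν is C2H5OH → limiting reagent.
O2 consumed = (3/1) × 5.176 = 15.53 mol
O2 remaining = 19.64 − 15.53 = 4.110 mol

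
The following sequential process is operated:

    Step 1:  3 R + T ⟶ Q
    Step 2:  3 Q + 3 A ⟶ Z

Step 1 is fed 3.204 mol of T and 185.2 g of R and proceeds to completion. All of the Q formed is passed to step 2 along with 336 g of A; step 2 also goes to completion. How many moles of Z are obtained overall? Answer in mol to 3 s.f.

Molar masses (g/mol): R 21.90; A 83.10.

Step 1:
n(T) = 3.204 mol
n(R) = 185.2 / 21.90 = 8.457 mol
n/ν for T = 3.204/1 = 3.204
n/ν for R = 8.457/3 = 2.819
Smallest n/ν is R → limiting reagent.
n(Q) produced = (1/3) × 8.457 = 2.819 mol
Step 2:
n(Q) available = 2.819 mol
n(A) = 336.0 / 83.10 = 4.043 mol
n/ν for Q = 2.819/3 = 0.9397
n/ν for A = 4.043/3 = 1.348
Smallest n/ν is Q → limiting reagent.
n(Z) = (1/3) × 2.819 = 0.9397 mol

0.940 mol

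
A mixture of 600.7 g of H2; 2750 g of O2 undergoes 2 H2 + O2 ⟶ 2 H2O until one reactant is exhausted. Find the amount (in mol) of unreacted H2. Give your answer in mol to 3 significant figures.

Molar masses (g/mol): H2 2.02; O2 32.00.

126 mol

n(H2) = 600.7 / 2.02 = 297.4 mol
n(O2) = 2750 / 32.00 = 85.94 mol
n/ν for H2 = 297.4/2 = 148.7
n/ν for O2 = 85.94/1 = 85.94
Smallest n/ν is O2 → limiting reagent.
H2 consumed = (2/1) × 85.94 = 171.9 mol
H2 remaining = 297.4 − 171.9 = 125.5 mol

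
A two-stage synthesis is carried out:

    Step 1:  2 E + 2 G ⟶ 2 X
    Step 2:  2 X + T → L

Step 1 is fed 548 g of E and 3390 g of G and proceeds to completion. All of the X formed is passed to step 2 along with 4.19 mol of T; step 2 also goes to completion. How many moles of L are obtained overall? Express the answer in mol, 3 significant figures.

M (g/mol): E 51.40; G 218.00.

4.19 mol

Step 1:
n(E) = 548.0 / 51.40 = 10.66 mol
n(G) = 3390 / 218.00 = 15.55 mol
n/ν for E = 10.66/2 = 5.330
n/ν for G = 15.55/2 = 7.775
Smallest n/ν is E → limiting reagent.
n(X) produced = (2/2) × 10.66 = 10.66 mol
Step 2:
n(X) available = 10.66 mol
n(T) = 4.190 mol
n/ν for X = 10.66/2 = 5.330
n/ν for T = 4.190/1 = 4.190
Smallest n/ν is T → limiting reagent.
n(L) = (1/1) × 4.190 = 4.190 mol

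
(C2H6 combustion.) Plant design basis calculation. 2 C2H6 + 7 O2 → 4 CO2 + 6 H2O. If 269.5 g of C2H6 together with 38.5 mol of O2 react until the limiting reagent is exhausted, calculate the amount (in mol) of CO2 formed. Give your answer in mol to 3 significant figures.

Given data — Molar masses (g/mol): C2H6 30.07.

17.9 mol

n(C2H6) = 269.5 / 30.07 = 8.962 mol
n(O2) = 38.50 mol
n/ν for C2H6 = 8.962/2 = 4.481
n/ν for O2 = 38.50/7 = 5.500
Smallest n/ν is C2H6 → limiting reagent.
n(CO2) = (4/2) × 8.962 = 17.92 mol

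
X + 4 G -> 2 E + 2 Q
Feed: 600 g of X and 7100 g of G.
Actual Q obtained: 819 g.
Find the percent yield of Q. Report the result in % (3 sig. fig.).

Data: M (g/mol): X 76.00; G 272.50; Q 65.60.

n(X) = 600.0 / 76.00 = 7.895 mol
n(G) = 7100 / 272.50 = 26.06 mol
n/ν for X = 7.895/1 = 7.895
n/ν for G = 26.06/4 = 6.515
Smallest n/ν is G → limiting reagent.
theoretical n(Q) = (2/4) × 26.06 = 13.03 mol → 854.8 g
% yield = 819 / 854.8 × 100 = 95.81 %

95.8 %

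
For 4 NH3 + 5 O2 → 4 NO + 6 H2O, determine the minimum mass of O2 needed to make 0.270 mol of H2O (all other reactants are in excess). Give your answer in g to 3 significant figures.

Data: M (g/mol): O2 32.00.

7.20 g

n(H2O) = 0.2700 mol
n(O2) = (5/6) × 0.2700 = 0.2250 mol
mass = 0.2250 × 32.00 = 7.200 g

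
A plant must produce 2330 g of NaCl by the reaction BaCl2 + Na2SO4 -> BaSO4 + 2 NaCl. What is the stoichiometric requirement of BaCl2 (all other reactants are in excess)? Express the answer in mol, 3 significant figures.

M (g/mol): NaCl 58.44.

n(NaCl) = 2330 / 58.44 = 39.87 mol
n(BaCl2) = (1/2) × 39.87 = 19.94 mol

19.9 mol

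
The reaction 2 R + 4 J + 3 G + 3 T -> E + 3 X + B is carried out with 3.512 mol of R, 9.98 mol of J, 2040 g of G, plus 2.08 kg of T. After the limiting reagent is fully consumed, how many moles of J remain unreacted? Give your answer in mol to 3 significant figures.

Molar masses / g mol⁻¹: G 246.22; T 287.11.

n(R) = 3.512 mol
n(J) = 9.980 mol
n(G) = 2040 / 246.22 = 8.285 mol
n(T) = 2.080×1000 / 287.11 = 7.245 mol
n/ν for R = 3.512/2 = 1.756
n/ν for J = 9.980/4 = 2.495
n/ν for G = 8.285/3 = 2.762
n/ν for T = 7.245/3 = 2.415
Smallest n/ν is R → limiting reagent.
J consumed = (4/2) × 3.512 = 7.024 mol
J remaining = 9.980 − 7.024 = 2.956 mol

2.96 mol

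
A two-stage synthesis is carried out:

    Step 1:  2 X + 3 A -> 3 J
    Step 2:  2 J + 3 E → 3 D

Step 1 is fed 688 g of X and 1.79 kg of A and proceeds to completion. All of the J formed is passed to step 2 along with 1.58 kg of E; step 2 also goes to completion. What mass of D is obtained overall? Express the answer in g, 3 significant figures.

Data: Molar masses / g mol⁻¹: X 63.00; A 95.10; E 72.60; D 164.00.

3570 g

Step 1:
n(X) = 688.0 / 63.00 = 10.92 mol
n(A) = 1.790×1000 / 95.10 = 18.82 mol
n/ν → X: 5.460, A: 6.273; X is limiting.
n(J) produced = (3/2) × 10.92 = 16.38 mol
Step 2:
n(J) available = 16.38 mol
n(E) = 1.580×1000 / 72.60 = 21.76 mol
n/ν → J: 8.190, E: 7.253; E is limiting.
n(D) = (3/3) × 21.76 = 21.76 mol
mass = 21.76 × 164.00 = 3569 g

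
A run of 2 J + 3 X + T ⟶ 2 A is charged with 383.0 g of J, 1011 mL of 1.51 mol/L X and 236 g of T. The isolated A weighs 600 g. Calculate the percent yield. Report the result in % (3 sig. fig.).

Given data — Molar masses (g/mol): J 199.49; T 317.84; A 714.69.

n(J) = 383.0 / 199.49 = 1.920 mol
n(X) = 1.51 × 1011/1000 = 1.527 mol
n(T) = 236.0 / 317.84 = 0.7425 mol
n/ν → J: 0.9600, X: 0.5090, T: 0.7425; X is limiting.
theoretical n(A) = (2/3) × 1.527 = 1.018 mol → 727.6 g
% yield = 600 / 727.6 × 100 = 82.46 %

82.5 %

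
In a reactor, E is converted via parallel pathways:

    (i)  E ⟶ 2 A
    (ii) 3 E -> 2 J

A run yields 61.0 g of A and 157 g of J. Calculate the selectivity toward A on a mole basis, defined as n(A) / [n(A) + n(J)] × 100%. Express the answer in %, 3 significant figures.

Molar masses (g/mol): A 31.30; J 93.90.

n(A) = 61.0 / 31.30 = 1.949 mol
n(J) = 157 / 93.90 = 1.672 mol
selectivity = 1.949/(1.949+1.672) × 100 = 53.82 %

53.8 %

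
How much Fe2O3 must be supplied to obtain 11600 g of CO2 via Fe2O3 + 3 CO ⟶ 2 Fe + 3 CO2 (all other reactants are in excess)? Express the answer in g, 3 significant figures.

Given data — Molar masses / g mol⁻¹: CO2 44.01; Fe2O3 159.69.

n(CO2) = 11600 / 44.01 = 263.6 mol
n(Fe2O3) = (1/3) × 263.6 = 87.87 mol
mass = 87.87 × 159.69 = 14030 g

14000 g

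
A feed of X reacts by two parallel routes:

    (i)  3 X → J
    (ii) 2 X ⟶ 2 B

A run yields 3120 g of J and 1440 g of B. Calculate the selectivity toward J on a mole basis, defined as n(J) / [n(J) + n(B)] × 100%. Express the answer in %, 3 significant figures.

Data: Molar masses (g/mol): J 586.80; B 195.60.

41.9 %

n(J) = 3120 / 586.80 = 5.317 mol
n(B) = 1440 / 195.60 = 7.362 mol
selectivity = 5.317/(5.317+7.362) × 100 = 41.94 %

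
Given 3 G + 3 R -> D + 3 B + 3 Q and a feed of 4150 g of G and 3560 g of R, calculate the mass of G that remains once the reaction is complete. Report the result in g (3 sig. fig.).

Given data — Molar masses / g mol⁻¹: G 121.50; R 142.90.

n(G) = 4150 / 121.50 = 34.16 mol
n(R) = 3560 / 142.90 = 24.91 mol
n/ν for G = 34.16/3 = 11.39
n/ν for R = 24.91/3 = 8.303
Smallest n/ν is R → limiting reagent.
G consumed = (3/3) × 24.91 = 24.91 mol
G remaining = 34.16 − 24.91 = 9.250 mol
mass = 9.250 × 121.50 = 1124 g

1120 g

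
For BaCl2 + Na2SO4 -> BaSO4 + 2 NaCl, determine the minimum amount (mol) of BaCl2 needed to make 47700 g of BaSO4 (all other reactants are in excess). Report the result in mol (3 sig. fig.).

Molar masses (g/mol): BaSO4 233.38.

204 mol

n(BaSO4) = 47700 / 233.38 = 204.4 mol
n(BaCl2) = (1/1) × 204.4 = 204.4 mol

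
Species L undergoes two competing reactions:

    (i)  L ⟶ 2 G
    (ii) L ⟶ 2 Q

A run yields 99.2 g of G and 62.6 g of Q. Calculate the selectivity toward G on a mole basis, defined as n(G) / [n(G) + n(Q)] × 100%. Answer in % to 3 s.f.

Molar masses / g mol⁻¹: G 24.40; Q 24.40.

n(G) = 99.2 / 24.40 = 4.066 mol
n(Q) = 62.6 / 24.40 = 2.566 mol
selectivity = 4.066/(4.066+2.566) × 100 = 61.31 %

61.3 %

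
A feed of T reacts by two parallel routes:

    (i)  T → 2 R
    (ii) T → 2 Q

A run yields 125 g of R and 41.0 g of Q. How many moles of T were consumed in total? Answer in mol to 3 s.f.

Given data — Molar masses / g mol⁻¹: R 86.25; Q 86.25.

n(R) = 125 / 86.25 = 1.449 mol
n(Q) = 41.0 / 86.25 = 0.4754 mol
n(T) via (i) = (1/2)×1.449 = 0.7245 mol
n(T) via (ii) = (1/2)×0.4754 = 0.2377 mol
total n(T) = 0.7245 + 0.2377 = 0.9622 mol

0.962 mol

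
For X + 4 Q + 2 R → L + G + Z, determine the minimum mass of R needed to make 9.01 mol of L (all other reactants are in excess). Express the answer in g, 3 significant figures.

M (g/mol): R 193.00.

3480 g

n(L) = 9.010 mol
n(R) = (2/1) × 9.010 = 18.02 mol
mass = 18.02 × 193.00 = 3478 g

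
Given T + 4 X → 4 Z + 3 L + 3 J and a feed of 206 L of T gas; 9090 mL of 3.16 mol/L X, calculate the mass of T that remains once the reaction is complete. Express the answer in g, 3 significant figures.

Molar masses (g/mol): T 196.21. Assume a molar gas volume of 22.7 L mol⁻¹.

372 g

n(T) = 206.0 / 22.7 = 9.075 mol
n(X) = 3.16 × 9090/1000 = 28.72 mol
n/ν for T = 9.075/1 = 9.075
n/ν for X = 28.72/4 = 7.180
Smallest n/ν is X → limiting reagent.
T consumed = (1/4) × 28.72 = 7.180 mol
T remaining = 9.075 − 7.180 = 1.895 mol
mass = 1.895 × 196.21 = 371.8 g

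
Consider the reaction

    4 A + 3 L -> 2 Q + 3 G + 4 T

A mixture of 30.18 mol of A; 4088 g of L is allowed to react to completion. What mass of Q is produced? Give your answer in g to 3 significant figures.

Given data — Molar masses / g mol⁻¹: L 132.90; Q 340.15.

n(A) = 30.18 mol
n(L) = 4088 / 132.90 = 30.76 mol
n/ν for A = 30.18/4 = 7.545
n/ν for L = 30.76/3 = 10.25
Smallest n/ν is A → limiting reagent.
n(Q) = (2/4) × 30.18 = 15.09 mol
mass = 15.09 × 340.15 = 5133 g

5130 g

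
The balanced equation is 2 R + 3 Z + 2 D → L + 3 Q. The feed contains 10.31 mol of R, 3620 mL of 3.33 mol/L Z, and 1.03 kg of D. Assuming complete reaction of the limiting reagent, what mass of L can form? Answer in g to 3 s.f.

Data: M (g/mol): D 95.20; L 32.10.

129 g

n(R) = 10.31 mol
n(Z) = 3.33 × 3620/1000 = 12.05 mol
n(D) = 1.030×1000 / 95.20 = 10.82 mol
n/ν for R = 10.31/2 = 5.155
n/ν for Z = 12.05/3 = 4.017
n/ν for D = 10.82/2 = 5.410
Smallest n/ν is Z → limiting reagent.
n(L) = (1/3) × 12.05 = 4.017 mol
mass = 4.017 × 32.10 = 128.9 g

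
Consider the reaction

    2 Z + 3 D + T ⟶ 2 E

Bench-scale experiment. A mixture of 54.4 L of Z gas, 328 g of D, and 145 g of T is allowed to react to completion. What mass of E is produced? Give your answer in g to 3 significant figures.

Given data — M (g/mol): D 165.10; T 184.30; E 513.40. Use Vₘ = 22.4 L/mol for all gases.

680 g

n(Z) = 54.40 / 22.4 = 2.429 mol
n(D) = 328.0 / 165.10 = 1.987 mol
n(T) = 145.0 / 184.30 = 0.7868 mol
n/ν for Z = 2.429/2 = 1.215
n/ν for D = 1.987/3 = 0.6623
n/ν for T = 0.7868/1 = 0.7868
Smallest n/ν is D → limiting reagent.
n(E) = (2/3) × 1.987 = 1.325 mol
mass = 1.325 × 513.40 = 680.3 g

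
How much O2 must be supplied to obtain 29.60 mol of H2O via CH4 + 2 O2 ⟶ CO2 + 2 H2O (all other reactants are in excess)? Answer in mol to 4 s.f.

n(H2O) = 29.60 mol
n(O2) = (2/2) × 29.60 = 29.60 mol

29.60 mol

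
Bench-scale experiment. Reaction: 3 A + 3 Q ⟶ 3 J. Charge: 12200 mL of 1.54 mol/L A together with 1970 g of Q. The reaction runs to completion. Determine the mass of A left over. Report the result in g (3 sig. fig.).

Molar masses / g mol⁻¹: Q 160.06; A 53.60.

347 g

n(A) = 1.54 × 12200/1000 = 18.79 mol
n(Q) = 1970 / 160.06 = 12.31 mol
n/ν for A = 18.79/3 = 6.263
n/ν for Q = 12.31/3 = 4.103
Smallest n/ν is Q → limiting reagent.
A consumed = (3/3) × 12.31 = 12.31 mol
A remaining = 18.79 − 12.31 = 6.480 mol
mass = 6.480 × 53.60 = 347.3 g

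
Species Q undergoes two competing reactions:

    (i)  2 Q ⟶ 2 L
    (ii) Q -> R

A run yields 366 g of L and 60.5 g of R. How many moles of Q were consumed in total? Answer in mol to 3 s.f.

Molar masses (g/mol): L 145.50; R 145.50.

n(L) = 366 / 145.50 = 2.515 mol
n(R) = 60.5 / 145.50 = 0.4158 mol
n(Q) via (i) = (2/2)×2.515 = 2.515 mol
n(Q) via (ii) = (1/1)×0.4158 = 0.4158 mol
total n(Q) = 2.515 + 0.4158 = 2.931 mol

2.93 mol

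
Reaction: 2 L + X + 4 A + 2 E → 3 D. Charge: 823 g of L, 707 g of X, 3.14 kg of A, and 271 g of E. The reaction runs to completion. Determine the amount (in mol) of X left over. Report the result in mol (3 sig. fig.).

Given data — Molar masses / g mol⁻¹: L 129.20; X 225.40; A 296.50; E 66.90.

1.11 mol

n(L) = 823.0 / 129.20 = 6.370 mol
n(X) = 707.0 / 225.40 = 3.137 mol
n(A) = 3.140×1000 / 296.50 = 10.59 mol
n(E) = 271.0 / 66.90 = 4.051 mol
n/ν → L: 3.185, X: 3.137, A: 2.648, E: 2.026; E is limiting.
X consumed = (1/2) × 4.051 = 2.026 mol
X remaining = 3.137 − 2.026 = 1.111 mol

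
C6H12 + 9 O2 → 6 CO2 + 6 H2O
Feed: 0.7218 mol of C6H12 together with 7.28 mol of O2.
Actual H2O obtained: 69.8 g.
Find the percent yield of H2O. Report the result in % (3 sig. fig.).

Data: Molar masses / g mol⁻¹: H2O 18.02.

n(C6H12) = 0.7218 mol
n(O2) = 7.280 mol
n/ν for C6H12 = 0.7218/1 = 0.7218
n/ν for O2 = 7.280/9 = 0.8089
Smallest n/ν is C6H12 → limiting reagent.
theoretical n(H2O) = (6/1) × 0.7218 = 4.331 mol → 78.04 g
% yield = 69.8 / 78.04 × 100 = 89.44 %

89.4 %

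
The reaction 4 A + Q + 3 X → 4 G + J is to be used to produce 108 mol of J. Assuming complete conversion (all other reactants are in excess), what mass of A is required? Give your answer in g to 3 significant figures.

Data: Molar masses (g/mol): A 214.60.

n(J) = 108.0 mol
n(A) = (4/1) × 108.0 = 432.0 mol
mass = 432.0 × 214.60 = 92710 g

92700 g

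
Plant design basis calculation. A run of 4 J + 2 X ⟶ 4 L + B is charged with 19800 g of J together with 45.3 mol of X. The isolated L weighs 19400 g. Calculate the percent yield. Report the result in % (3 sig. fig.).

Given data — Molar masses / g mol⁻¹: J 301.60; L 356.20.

n(J) = 19800 / 301.60 = 65.65 mol
n(X) = 45.30 mol
n/ν → J: 16.41, X: 22.65; J is limiting.
theoretical n(L) = (4/4) × 65.65 = 65.65 mol → 23380 g
% yield = 19400 / 23380 × 100 = 82.98 %

83.0 %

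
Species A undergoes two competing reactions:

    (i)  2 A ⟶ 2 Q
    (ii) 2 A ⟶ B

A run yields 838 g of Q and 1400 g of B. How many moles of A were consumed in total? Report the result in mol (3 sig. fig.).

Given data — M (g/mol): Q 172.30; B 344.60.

13.0 mol

n(Q) = 838 / 172.30 = 4.864 mol
n(B) = 1400 / 344.60 = 4.063 mol
n(A) via (i) = (2/2)×4.864 = 4.864 mol
n(A) via (ii) = (2/1)×4.063 = 8.126 mol
total n(A) = 4.864 + 8.126 = 12.99 mol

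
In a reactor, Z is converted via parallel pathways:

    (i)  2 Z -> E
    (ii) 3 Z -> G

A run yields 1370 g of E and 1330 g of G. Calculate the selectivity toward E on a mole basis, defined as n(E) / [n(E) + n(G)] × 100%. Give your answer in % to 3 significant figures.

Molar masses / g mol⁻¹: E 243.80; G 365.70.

60.7 %

n(E) = 1370 / 243.80 = 5.619 mol
n(G) = 1330 / 365.70 = 3.637 mol
selectivity = 5.619/(5.619+3.637) × 100 = 60.71 %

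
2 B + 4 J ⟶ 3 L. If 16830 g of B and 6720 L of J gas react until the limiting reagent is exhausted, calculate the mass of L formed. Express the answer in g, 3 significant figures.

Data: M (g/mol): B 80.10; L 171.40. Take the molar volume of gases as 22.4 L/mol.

38600 g

n(B) = 16830 / 80.10 = 210.1 mol
n(J) = 6720 / 22.4 = 300.0 mol
n/ν for B = 210.1/2 = 105.1
n/ν for J = 300.0/4 = 75.00
Smallest n/ν is J → limiting reagent.
n(L) = (3/4) × 300.0 = 225.0 mol
mass = 225.0 × 171.40 = 38570 g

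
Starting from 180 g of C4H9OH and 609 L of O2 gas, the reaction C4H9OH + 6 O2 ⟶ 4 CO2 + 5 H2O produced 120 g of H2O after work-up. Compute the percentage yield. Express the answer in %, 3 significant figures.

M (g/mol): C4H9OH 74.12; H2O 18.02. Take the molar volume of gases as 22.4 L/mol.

n(C4H9OH) = 180.0 / 74.12 = 2.428 mol
n(O2) = 609.0 / 22.4 = 27.19 mol
n/ν → C4H9OH: 2.428, O2: 4.532; C4H9OH is limiting.
theoretical n(H2O) = (5/1) × 2.428 = 12.14 mol → 218.8 g
% yield = 120 / 218.8 × 100 = 54.84 %

54.8 %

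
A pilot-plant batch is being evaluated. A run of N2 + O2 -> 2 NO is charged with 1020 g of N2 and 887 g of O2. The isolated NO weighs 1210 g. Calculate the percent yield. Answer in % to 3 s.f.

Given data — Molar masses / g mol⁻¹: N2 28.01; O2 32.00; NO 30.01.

n(N2) = 1020 / 28.01 = 36.42 mol
n(O2) = 887.0 / 32.00 = 27.72 mol
n/ν for N2 = 36.42/1 = 36.42
n/ν for O2 = 27.72/1 = 27.72
Smallest n/ν is O2 → limiting reagent.
theoretical n(NO) = (2/1) × 27.72 = 55.44 mol → 1664 g
% yield = 1210 / 1664 × 100 = 72.72 %

72.7 %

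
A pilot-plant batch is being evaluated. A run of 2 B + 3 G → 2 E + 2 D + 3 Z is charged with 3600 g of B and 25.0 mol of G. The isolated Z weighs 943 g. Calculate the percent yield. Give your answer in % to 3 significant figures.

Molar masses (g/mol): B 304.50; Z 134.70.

n(B) = 3600 / 304.50 = 11.82 mol
n(G) = 25.00 mol
n/ν → B: 5.910, G: 8.333; B is limiting.
theoretical n(Z) = (3/2) × 11.82 = 17.73 mol → 2388 g
% yield = 943 / 2388 × 100 = 39.49 %

39.5 %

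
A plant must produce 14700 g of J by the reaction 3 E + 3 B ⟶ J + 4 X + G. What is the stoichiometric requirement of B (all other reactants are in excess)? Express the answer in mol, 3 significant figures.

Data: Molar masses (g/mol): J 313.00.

141 mol

n(J) = 14700 / 313.00 = 46.96 mol
n(B) = (3/1) × 46.96 = 140.9 mol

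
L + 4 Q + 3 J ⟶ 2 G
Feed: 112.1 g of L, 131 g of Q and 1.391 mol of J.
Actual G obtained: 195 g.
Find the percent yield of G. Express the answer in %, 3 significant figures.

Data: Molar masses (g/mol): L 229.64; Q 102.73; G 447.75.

68.3 %

n(L) = 112.1 / 229.64 = 0.4882 mol
n(Q) = 131.0 / 102.73 = 1.275 mol
n(J) = 1.391 mol
n/ν for L = 0.4882/1 = 0.4882
n/ν for Q = 1.275/4 = 0.3188
n/ν for J = 1.391/3 = 0.4637
Smallest n/ν is Q → limiting reagent.
theoretical n(G) = (2/4) × 1.275 = 0.6375 mol → 285.4 g
% yield = 195 / 285.4 × 100 = 68.33 %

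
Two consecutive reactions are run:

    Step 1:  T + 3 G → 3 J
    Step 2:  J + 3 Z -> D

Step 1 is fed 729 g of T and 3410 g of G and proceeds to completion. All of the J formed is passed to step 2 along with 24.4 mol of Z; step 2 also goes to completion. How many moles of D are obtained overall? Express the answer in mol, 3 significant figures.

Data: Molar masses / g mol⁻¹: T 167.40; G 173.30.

8.13 mol

Step 1:
n(T) = 729.0 / 167.40 = 4.355 mol
n(G) = 3410 / 173.30 = 19.68 mol
n/ν for T = 4.355/1 = 4.355
n/ν for G = 19.68/3 = 6.560
Smallest n/ν is T → limiting reagent.
n(J) produced = (3/1) × 4.355 = 13.07 mol
Step 2:
n(J) available = 13.07 mol
n(Z) = 24.40 mol
n/ν for J = 13.07/1 = 13.07
n/ν for Z = 24.40/3 = 8.133
Smallest n/ν is Z → limiting reagent.
n(D) = (1/3) × 24.40 = 8.133 mol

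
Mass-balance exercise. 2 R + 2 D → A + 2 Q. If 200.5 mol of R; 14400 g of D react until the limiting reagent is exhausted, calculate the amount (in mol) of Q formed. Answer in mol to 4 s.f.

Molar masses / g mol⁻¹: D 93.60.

153.8 mol

n(R) = 200.5 mol
n(D) = 14400 / 93.60 = 153.8 mol
n/ν → R: 100.3, D: 76.90; D is limiting.
n(Q) = (2/2) × 153.8 = 153.8 mol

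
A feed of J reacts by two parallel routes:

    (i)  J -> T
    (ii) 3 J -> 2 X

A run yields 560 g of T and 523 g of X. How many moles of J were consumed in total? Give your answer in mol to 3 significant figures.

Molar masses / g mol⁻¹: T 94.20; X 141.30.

n(T) = 560 / 94.20 = 5.945 mol
n(X) = 523 / 141.30 = 3.701 mol
n(J) via (i) = (1/1)×5.945 = 5.945 mol
n(J) via (ii) = (3/2)×3.701 = 5.552 mol
total n(J) = 5.945 + 5.552 = 11.50 mol

11.5 mol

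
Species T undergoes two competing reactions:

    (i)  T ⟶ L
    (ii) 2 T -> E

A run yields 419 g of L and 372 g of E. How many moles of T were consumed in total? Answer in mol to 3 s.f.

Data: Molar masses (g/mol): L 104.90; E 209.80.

7.54 mol

n(L) = 419 / 104.90 = 3.994 mol
n(E) = 372 / 209.80 = 1.773 mol
n(T) via (i) = (1/1)×3.994 = 3.994 mol
n(T) via (ii) = (2/1)×1.773 = 3.546 mol
total n(T) = 3.994 + 3.546 = 7.540 mol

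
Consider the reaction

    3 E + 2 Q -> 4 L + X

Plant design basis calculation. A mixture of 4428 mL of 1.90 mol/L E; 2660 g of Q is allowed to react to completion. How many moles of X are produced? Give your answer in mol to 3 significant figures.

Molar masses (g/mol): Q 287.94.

n(E) = 1.90 × 4428/1000 = 8.413 mol
n(Q) = 2660 / 287.94 = 9.238 mol
n/ν for E = 8.413/3 = 2.804
n/ν for Q = 9.238/2 = 4.619
Smallest n/ν is E → limiting reagent.
n(X) = (1/3) × 8.413 = 2.804 mol

2.80 mol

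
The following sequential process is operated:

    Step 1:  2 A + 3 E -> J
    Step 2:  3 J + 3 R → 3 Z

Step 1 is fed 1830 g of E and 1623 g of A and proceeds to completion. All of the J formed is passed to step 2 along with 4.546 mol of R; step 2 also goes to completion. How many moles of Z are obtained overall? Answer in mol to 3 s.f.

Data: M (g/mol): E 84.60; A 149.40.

Step 1:
n(E) = 1830 / 84.60 = 21.63 mol
n(A) = 1623 / 149.40 = 10.86 mol
n/ν for E = 21.63/3 = 7.210
n/ν for A = 10.86/2 = 5.430
Smallest n/ν is A → limiting reagent.
n(J) produced = (1/2) × 10.86 = 5.430 mol
Step 2:
n(J) available = 5.430 mol
n(R) = 4.546 mol
n/ν for J = 5.430/3 = 1.810
n/ν for R = 4.546/3 = 1.515
Smallest n/ν is R → limiting reagent.
n(Z) = (3/3) × 4.546 = 4.546 mol

4.55 mol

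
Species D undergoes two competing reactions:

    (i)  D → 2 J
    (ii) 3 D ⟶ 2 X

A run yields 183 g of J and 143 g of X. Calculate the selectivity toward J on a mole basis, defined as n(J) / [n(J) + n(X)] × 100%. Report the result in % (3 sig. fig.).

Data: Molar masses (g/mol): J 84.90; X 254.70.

n(J) = 183 / 84.90 = 2.155 mol
n(X) = 143 / 254.70 = 0.5614 mol
selectivity = 2.155/(2.155+0.5614) × 100 = 79.33 %

79.3 %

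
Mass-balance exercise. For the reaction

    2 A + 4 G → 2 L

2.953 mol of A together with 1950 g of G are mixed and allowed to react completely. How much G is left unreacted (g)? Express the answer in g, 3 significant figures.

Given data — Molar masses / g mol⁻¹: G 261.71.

n(A) = 2.953 mol
n(G) = 1950 / 261.71 = 7.451 mol
n/ν for A = 2.953/2 = 1.477
n/ν for G = 7.451/4 = 1.863
Smallest n/ν is A → limiting reagent.
G consumed = (4/2) × 2.953 = 5.906 mol
G remaining = 7.451 − 5.906 = 1.545 mol
mass = 1.545 × 261.71 = 404.3 g

404 g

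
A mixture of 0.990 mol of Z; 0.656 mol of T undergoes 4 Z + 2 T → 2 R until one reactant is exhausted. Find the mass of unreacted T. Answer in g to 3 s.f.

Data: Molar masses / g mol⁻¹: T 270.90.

n(Z) = 0.9900 mol
n(T) = 0.6560 mol
n/ν for Z = 0.9900/4 = 0.2475
n/ν for T = 0.6560/2 = 0.3280
Smallest n/ν is Z → limiting reagent.
T consumed = (2/4) × 0.9900 = 0.4950 mol
T remaining = 0.6560 − 0.4950 = 0.1610 mol
mass = 0.1610 × 270.90 = 43.61 g

43.6 g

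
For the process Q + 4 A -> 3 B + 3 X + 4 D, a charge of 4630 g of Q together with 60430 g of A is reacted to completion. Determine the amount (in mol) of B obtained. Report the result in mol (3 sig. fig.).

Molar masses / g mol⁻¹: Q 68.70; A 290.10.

156 mol

n(Q) = 4630 / 68.70 = 67.39 mol
n(A) = 60430 / 290.10 = 208.3 mol
n/ν for Q = 67.39/1 = 67.39
n/ν for A = 208.3/4 = 52.08
Smallest n/ν is A → limiting reagent.
n(B) = (3/4) × 208.3 = 156.2 mol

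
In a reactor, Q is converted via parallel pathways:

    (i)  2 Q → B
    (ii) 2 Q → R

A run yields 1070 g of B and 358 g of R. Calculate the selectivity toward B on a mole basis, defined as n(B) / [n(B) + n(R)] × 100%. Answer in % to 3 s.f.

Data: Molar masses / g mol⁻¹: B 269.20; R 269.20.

74.9 %

n(B) = 1070 / 269.20 = 3.975 mol
n(R) = 358 / 269.20 = 1.330 mol
selectivity = 3.975/(3.975+1.330) × 100 = 74.93 %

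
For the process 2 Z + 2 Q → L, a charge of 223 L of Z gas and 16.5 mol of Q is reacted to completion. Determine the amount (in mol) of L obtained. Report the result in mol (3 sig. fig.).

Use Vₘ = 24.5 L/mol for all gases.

4.55 mol

n(Z) = 223.0 / 24.5 = 9.102 mol
n(Q) = 16.50 mol
n/ν for Z = 9.102/2 = 4.551
n/ν for Q = 16.50/2 = 8.250
Smallest n/ν is Z → limiting reagent.
n(L) = (1/2) × 9.102 = 4.551 mol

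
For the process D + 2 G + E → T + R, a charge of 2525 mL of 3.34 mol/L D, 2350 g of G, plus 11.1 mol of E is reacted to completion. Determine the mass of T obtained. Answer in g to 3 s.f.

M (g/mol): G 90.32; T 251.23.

2120 g

n(D) = 3.34 × 2525/1000 = 8.434 mol
n(G) = 2350 / 90.32 = 26.02 mol
n(E) = 11.10 mol
n/ν for D = 8.434/1 = 8.434
n/ν for G = 26.02/2 = 13.01
n/ν for E = 11.10/1 = 11.10
Smallest n/ν is D → limiting reagent.
n(T) = (1/1) × 8.434 = 8.434 mol
mass = 8.434 × 251.23 = 2119 g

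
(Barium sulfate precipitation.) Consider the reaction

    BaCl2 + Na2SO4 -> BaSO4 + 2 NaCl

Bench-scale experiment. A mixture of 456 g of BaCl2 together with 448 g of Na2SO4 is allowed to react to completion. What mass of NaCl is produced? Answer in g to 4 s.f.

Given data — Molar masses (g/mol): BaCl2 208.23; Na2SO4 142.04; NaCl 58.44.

n(BaCl2) = 456.0 / 208.23 = 2.190 mol
n(Na2SO4) = 448.0 / 142.04 = 3.154 mol
n/ν for BaCl2 = 2.190/1 = 2.190
n/ν for Na2SO4 = 3.154/1 = 3.154
Smallest n/ν is BaCl2 → limiting reagent.
n(NaCl) = (2/1) × 2.190 = 4.380 mol
mass = 4.380 × 58.44 = 256.0 g

256.0 g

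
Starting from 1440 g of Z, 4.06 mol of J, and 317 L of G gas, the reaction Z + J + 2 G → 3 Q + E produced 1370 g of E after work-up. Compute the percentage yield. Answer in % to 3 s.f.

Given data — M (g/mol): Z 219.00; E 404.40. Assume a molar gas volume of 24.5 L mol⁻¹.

83.4 %

n(Z) = 1440 / 219.00 = 6.575 mol
n(J) = 4.060 mol
n(G) = 317.0 / 24.5 = 12.94 mol
n/ν for Z = 6.575/1 = 6.575
n/ν for J = 4.060/1 = 4.060
n/ν for G = 12.94/2 = 6.470
Smallest n/ν is J → limiting reagent.
theoretical n(E) = (1/1) × 4.060 = 4.060 mol → 1642 g
% yield = 1370 / 1642 × 100 = 83.43 %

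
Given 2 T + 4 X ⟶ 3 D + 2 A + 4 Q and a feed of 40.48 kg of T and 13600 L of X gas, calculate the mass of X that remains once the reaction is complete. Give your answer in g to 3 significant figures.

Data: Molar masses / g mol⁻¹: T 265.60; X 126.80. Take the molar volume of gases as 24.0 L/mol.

n(T) = 40.48×1000 / 265.60 = 152.4 mol
n(X) = 13600 / 24.0 = 566.7 mol
n/ν → T: 76.20, X: 141.7; T is limiting.
X consumed = (4/2) × 152.4 = 304.8 mol
X remaining = 566.7 − 304.8 = 261.9 mol
mass = 261.9 × 126.80 = 33210 g

33200 g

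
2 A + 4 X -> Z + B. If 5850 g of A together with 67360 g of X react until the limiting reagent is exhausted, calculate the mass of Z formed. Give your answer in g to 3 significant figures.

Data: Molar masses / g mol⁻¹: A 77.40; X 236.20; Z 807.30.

30500 g

n(A) = 5850 / 77.40 = 75.58 mol
n(X) = 67360 / 236.20 = 285.2 mol
n/ν for A = 75.58/2 = 37.79
n/ν for X = 285.2/4 = 71.30
Smallest n/ν is A → limiting reagent.
n(Z) = (1/2) × 75.58 = 37.79 mol
mass = 37.79 × 807.30 = 30510 g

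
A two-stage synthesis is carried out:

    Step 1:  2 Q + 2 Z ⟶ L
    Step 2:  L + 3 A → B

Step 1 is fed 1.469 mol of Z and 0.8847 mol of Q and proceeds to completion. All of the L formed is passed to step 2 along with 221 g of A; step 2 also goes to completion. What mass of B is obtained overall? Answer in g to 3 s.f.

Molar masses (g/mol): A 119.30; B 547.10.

242 g

Step 1:
n(Z) = 1.469 mol
n(Q) = 0.8847 mol
n/ν for Z = 1.469/2 = 0.7345
n/ν for Q = 0.8847/2 = 0.4424
Smallest n/ν is Q → limiting reagent.
n(L) produced = (1/2) × 0.8847 = 0.4424 mol
Step 2:
n(L) available = 0.4424 mol
n(A) = 221.0 / 119.30 = 1.852 mol
n/ν for L = 0.4424/1 = 0.4424
n/ν for A = 1.852/3 = 0.6173
Smallest n/ν is L → limiting reagent.
n(B) = (1/1) × 0.4424 = 0.4424 mol
mass = 0.4424 × 547.10 = 242.0 g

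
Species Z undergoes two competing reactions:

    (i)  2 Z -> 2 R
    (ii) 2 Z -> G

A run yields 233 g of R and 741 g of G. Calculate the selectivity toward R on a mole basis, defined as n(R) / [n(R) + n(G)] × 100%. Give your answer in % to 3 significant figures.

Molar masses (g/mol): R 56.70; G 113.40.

n(R) = 233 / 56.70 = 4.109 mol
n(G) = 741 / 113.40 = 6.534 mol
selectivity = 4.109/(4.109+6.534) × 100 = 38.61 %

38.6 %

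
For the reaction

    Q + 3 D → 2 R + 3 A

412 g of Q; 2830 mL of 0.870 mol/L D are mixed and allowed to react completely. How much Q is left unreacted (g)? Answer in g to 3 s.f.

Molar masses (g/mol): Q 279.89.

n(Q) = 412.0 / 279.89 = 1.472 mol
n(D) = 0.870 × 2830/1000 = 2.462 mol
n/ν → Q: 1.472, D: 0.8207; D is limiting.
Q consumed = (1/3) × 2.462 = 0.8207 mol
Q remaining = 1.472 − 0.8207 = 0.6513 mol
mass = 0.6513 × 279.89 = 182.3 g

182 g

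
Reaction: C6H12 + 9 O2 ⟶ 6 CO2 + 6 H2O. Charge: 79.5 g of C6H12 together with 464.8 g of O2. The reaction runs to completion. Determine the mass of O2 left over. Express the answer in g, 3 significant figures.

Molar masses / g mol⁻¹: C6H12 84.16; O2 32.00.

n(C6H12) = 79.50 / 84.16 = 0.9446 mol
n(O2) = 464.8 / 32.00 = 14.53 mol
n/ν for C6H12 = 0.9446/1 = 0.9446
n/ν for O2 = 14.53/9 = 1.614
Smallest n/ν is C6H12 → limiting reagent.
O2 consumed = (9/1) × 0.9446 = 8.501 mol
O2 remaining = 14.53 − 8.501 = 6.029 mol
mass = 6.029 × 32.00 = 192.9 g

193 g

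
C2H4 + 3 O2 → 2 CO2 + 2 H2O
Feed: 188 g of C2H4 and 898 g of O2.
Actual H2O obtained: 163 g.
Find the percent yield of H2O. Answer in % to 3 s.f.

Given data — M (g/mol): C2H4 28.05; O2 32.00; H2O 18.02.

67.5 %

n(C2H4) = 188.0 / 28.05 = 6.702 mol
n(O2) = 898.0 / 32.00 = 28.06 mol
n/ν → C2H4: 6.702, O2: 9.353; C2H4 is limiting.
theoretical n(H2O) = (2/1) × 6.702 = 13.40 mol → 241.5 g
% yield = 163 / 241.5 × 100 = 67.49 %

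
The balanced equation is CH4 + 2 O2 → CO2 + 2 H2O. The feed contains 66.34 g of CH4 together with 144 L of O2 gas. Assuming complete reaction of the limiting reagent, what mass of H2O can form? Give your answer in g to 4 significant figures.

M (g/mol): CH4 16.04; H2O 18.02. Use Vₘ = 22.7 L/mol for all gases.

n(CH4) = 66.34 / 16.04 = 4.136 mol
n(O2) = 144.0 / 22.7 = 6.344 mol
n/ν for CH4 = 4.136/1 = 4.136
n/ν for O2 = 6.344/2 = 3.172
Smallest n/ν is O2 → limiting reagent.
n(H2O) = (2/2) × 6.344 = 6.344 mol
mass = 6.344 × 18.02 = 114.3 g

114.3 g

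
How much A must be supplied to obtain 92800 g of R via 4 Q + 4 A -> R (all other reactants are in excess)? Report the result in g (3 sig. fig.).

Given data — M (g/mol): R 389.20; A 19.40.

18500 g

n(R) = 92800 / 389.20 = 238.4 mol
n(A) = (4/1) × 238.4 = 953.6 mol
mass = 953.6 × 19.40 = 18500 g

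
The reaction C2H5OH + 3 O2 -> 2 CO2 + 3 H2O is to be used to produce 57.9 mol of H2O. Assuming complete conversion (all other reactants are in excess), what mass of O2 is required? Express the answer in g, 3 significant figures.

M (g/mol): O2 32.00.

n(H2O) = 57.90 mol
n(O2) = (3/3) × 57.90 = 57.90 mol
mass = 57.90 × 32.00 = 1853 g

1850 g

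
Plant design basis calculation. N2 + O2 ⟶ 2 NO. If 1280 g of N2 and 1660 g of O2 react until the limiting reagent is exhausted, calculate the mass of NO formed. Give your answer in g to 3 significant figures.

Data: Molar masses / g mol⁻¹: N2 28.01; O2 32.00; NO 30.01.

2740 g

n(N2) = 1280 / 28.01 = 45.70 mol
n(O2) = 1660 / 32.00 = 51.88 mol
n/ν for N2 = 45.70/1 = 45.70
n/ν for O2 = 51.88/1 = 51.88
Smallest n/ν is N2 → limiting reagent.
n(NO) = (2/1) × 45.70 = 91.40 mol
mass = 91.40 × 30.01 = 2743 g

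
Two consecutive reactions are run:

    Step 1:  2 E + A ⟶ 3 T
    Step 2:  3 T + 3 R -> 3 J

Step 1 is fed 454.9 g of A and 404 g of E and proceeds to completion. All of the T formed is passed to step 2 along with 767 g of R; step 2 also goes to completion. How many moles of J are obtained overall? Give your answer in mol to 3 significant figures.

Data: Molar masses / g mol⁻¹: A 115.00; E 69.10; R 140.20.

5.47 mol

Step 1:
n(A) = 454.9 / 115.00 = 3.956 mol
n(E) = 404.0 / 69.10 = 5.847 mol
n/ν for A = 3.956/1 = 3.956
n/ν for E = 5.847/2 = 2.924
Smallest n/ν is E → limiting reagent.
n(T) produced = (3/2) × 5.847 = 8.771 mol
Step 2:
n(T) available = 8.771 mol
n(R) = 767.0 / 140.20 = 5.471 mol
n/ν for T = 8.771/3 = 2.924
n/ν for R = 5.471/3 = 1.824
Smallest n/ν is R → limiting reagent.
n(J) = (3/3) × 5.471 = 5.471 mol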